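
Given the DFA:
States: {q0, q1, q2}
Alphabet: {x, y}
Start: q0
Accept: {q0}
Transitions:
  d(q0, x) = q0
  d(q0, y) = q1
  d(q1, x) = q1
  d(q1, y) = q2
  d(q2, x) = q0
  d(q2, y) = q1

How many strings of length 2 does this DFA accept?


Enumerating all length-2 strings:
  "xx" -> q0 [accept]
  "xy" -> q1 [reject]
  "yx" -> q1 [reject]
  "yy" -> q2 [reject]

1 out of 4


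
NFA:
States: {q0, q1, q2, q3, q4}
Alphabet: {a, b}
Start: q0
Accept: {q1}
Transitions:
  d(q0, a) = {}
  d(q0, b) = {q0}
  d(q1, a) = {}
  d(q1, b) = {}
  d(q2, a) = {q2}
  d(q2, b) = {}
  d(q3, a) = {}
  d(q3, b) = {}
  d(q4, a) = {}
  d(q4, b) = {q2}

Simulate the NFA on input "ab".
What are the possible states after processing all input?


Start: {q0}
  --a--> {}
  --b--> {}

{} (empty set, no valid transitions)


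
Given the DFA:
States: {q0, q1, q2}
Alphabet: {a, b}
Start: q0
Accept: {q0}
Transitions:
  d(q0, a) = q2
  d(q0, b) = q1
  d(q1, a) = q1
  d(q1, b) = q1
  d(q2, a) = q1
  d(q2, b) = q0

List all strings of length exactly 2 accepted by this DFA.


All strings of length 2: 4 total
Accepted: 1

"ab"


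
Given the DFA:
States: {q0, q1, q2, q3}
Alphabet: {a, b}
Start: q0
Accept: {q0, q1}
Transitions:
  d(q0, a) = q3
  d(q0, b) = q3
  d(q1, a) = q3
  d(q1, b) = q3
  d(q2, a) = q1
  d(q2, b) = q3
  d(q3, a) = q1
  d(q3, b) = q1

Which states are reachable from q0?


BFS from q0:
  layer 0: {q0}
  layer 1: {q3}
  layer 2: {q1}

{q0, q1, q3}


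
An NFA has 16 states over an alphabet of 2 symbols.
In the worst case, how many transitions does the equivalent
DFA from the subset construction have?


Subset construction: one DFA state per subset of NFA states = 2^16 = 65536 states.
Each DFA state has 2 outgoing transitions: 65536 * 2 = 131072

131072


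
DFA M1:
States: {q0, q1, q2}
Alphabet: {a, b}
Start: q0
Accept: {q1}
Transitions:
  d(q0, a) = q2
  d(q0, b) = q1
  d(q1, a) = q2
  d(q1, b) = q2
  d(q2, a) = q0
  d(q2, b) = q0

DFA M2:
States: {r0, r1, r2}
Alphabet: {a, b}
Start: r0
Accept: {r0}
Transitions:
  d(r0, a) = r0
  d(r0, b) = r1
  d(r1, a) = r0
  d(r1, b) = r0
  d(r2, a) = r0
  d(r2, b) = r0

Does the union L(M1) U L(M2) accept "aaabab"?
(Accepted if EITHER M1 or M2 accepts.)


M1: final=q0 accepted=False
M2: final=r1 accepted=False

No, union rejects (neither accepts)


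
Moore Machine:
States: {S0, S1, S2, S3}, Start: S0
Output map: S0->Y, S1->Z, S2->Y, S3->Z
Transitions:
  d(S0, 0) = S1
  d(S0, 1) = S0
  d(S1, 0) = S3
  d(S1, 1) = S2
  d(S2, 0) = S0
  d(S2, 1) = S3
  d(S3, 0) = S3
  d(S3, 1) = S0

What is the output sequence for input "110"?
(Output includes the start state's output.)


Start: S0 (output Y)
  --1--> S0 (output Y)
  --1--> S0 (output Y)
  --0--> S1 (output Z)

"YYYZ"


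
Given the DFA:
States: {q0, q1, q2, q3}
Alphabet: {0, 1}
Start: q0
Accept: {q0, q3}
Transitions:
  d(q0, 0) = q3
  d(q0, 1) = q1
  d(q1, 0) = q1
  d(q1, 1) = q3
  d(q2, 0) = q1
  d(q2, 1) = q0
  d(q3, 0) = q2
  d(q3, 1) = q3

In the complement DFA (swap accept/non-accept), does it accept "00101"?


Trace: q0 -> q3 -> q2 -> q0 -> q3 -> q3
Final: q3
Original accept: {q0, q3}
Complement: q3 is in original accept

No, complement rejects (original accepts)


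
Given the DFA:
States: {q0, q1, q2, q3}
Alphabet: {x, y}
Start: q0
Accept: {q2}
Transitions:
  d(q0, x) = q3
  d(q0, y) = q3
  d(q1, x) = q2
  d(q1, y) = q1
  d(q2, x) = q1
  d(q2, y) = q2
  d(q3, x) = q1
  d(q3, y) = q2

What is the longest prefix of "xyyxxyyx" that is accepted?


Run the DFA, marking each prefix where the state is accepting:
  "" -> q0 [reject]
  "x" -> q3 [reject]
  "xy" -> q2 [accept]
  "xyy" -> q2 [accept]
  "xyyx" -> q1 [reject]
  "xyyxx" -> q2 [accept]
  "xyyxxy" -> q2 [accept]
  "xyyxxyy" -> q2 [accept]
  "xyyxxyyx" -> q1 [reject]

"xyyxxyy"


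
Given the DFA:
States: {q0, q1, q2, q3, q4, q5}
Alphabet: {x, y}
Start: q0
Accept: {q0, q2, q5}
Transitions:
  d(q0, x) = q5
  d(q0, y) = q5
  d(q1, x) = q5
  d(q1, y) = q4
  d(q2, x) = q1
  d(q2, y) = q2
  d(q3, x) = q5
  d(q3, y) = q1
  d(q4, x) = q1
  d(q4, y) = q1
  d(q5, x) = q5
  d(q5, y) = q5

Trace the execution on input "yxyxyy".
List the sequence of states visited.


Input: yxyxyy
d(q0, y) = q5
d(q5, x) = q5
d(q5, y) = q5
d(q5, x) = q5
d(q5, y) = q5
d(q5, y) = q5


q0 -> q5 -> q5 -> q5 -> q5 -> q5 -> q5


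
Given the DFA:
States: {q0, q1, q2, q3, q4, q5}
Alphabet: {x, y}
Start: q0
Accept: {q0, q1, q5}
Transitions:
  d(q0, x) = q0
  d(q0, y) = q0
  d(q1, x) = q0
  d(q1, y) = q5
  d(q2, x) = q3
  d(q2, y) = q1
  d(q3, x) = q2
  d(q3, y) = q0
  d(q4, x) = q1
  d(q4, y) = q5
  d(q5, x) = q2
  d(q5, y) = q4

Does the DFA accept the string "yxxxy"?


Trace: q0 -> q0 -> q0 -> q0 -> q0 -> q0
Final state: q0
Accept states: {q0, q1, q5}

Yes, accepted (final state q0 is an accept state)


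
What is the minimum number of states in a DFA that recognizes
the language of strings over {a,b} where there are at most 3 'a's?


States: count = 0, 1, ..., 3 (all accepting; 4 states), plus a dead state for count > 3.
Total: 4 + 1 = 5.

5


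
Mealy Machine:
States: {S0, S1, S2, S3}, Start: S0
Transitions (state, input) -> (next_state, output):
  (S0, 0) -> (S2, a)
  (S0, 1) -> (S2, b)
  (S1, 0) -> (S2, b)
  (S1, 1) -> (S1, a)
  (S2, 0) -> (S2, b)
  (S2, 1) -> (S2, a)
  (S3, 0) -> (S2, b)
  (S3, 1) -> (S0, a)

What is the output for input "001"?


Step-by-step:
  (S0, 0) -> (S2, a)
  (S2, 0) -> (S2, b)
  (S2, 1) -> (S2, a)

"aba"


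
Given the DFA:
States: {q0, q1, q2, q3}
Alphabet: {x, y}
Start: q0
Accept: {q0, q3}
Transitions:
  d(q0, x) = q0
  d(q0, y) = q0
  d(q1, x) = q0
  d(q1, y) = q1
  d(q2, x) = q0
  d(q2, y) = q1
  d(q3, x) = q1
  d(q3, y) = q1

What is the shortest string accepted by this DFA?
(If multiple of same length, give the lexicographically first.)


BFS by string length (lex-first path to each state shown):
  len 0: q0<-""
Found accept state at length 0.

"" (empty string)


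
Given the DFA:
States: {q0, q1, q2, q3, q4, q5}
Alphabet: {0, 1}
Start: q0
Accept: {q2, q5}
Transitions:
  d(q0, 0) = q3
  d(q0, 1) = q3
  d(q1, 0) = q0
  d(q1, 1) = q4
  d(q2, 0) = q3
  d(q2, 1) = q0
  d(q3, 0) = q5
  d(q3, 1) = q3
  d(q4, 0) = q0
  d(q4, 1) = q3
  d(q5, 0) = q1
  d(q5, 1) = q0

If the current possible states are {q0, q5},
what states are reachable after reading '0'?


Apply transition on '0' from each current state:
  d(q0, 0) = q3
  d(q5, 0) = q1

{q1, q3}


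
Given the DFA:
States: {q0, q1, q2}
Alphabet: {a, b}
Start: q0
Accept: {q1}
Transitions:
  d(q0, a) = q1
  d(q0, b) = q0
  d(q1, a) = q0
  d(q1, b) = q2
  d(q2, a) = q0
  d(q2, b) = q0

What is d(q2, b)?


Looking up transition d(q2, b)

q0


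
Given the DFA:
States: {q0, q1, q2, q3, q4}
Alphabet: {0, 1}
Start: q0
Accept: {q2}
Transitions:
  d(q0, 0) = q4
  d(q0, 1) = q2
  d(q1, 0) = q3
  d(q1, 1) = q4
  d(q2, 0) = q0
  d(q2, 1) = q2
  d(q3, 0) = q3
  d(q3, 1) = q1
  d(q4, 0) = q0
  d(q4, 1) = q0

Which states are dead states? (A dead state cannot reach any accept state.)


Forward reachability from each state:
  q0 -> reaches accept state q2 (live)
  q1 -> reaches accept state q2 (live)
  q2 -> reaches accept state q2 (live)
  q3 -> reaches accept state q2 (live)
  q4 -> reaches accept state q2 (live)

None (all states can reach an accept state)


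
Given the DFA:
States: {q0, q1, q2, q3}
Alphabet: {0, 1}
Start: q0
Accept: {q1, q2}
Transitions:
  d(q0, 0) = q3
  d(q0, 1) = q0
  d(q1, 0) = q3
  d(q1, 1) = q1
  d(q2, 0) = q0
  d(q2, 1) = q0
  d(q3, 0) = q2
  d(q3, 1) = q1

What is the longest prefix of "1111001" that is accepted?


Run the DFA, marking each prefix where the state is accepting:
  "" -> q0 [reject]
  "1" -> q0 [reject]
  "11" -> q0 [reject]
  "111" -> q0 [reject]
  "1111" -> q0 [reject]
  "11110" -> q3 [reject]
  "111100" -> q2 [accept]
  "1111001" -> q0 [reject]

"111100"


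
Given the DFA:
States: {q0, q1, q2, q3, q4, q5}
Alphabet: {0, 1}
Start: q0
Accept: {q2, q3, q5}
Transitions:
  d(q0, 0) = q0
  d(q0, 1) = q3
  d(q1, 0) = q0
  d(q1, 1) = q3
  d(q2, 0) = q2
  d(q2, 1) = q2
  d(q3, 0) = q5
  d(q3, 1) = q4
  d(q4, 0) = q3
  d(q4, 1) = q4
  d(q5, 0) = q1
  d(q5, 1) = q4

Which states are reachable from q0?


BFS from q0:
  layer 0: {q0}
  layer 1: {q3}
  layer 2: {q4, q5}
  layer 3: {q1}

{q0, q1, q3, q4, q5}


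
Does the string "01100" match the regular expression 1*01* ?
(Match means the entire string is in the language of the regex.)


|string| = 5; first = '0'; last = '0'

No, "01100" does not match 1*01*


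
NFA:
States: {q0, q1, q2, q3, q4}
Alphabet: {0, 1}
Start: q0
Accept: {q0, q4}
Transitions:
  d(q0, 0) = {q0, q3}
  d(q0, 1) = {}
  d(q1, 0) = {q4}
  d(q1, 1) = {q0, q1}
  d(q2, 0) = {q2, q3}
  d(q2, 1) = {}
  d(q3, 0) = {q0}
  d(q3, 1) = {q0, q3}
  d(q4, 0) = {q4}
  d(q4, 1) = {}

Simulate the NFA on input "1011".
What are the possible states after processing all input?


Start: {q0}
  --1--> {}
  --0--> {}
  --1--> {}
  --1--> {}

{} (empty set, no valid transitions)


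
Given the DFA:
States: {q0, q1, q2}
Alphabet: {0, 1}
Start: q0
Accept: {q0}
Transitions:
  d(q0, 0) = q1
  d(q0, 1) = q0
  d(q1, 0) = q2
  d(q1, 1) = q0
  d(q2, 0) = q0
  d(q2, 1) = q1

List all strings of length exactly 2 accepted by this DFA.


All strings of length 2: 4 total
Accepted: 2

"01", "11"


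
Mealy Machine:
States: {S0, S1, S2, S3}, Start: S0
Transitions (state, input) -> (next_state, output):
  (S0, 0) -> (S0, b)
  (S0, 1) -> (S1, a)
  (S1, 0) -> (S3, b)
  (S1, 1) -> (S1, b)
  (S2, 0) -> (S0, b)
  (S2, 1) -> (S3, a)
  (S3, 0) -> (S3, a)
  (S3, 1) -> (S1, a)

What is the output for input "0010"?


Step-by-step:
  (S0, 0) -> (S0, b)
  (S0, 0) -> (S0, b)
  (S0, 1) -> (S1, a)
  (S1, 0) -> (S3, b)

"bbab"


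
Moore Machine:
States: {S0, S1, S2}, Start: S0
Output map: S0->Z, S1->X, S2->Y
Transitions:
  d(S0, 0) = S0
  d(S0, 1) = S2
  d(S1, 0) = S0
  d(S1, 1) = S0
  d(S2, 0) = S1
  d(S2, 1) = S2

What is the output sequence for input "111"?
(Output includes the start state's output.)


Start: S0 (output Z)
  --1--> S2 (output Y)
  --1--> S2 (output Y)
  --1--> S2 (output Y)

"ZYYY"


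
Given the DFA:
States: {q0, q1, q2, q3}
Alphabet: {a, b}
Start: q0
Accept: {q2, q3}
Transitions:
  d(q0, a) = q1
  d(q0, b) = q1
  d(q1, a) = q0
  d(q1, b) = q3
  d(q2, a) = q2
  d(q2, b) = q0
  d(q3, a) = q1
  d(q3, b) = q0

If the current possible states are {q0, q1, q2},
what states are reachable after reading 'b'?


Apply transition on 'b' from each current state:
  d(q0, b) = q1
  d(q1, b) = q3
  d(q2, b) = q0

{q0, q1, q3}


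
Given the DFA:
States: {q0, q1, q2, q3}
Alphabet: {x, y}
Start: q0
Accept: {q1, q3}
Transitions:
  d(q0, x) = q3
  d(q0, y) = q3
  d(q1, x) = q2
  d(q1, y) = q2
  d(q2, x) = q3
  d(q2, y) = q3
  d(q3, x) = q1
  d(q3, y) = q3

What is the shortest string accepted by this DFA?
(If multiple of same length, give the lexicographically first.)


BFS by string length (lex-first path to each state shown):
  len 0: q0<-""
  len 1: q3<-"x"
Found accept state at length 1.

"x"


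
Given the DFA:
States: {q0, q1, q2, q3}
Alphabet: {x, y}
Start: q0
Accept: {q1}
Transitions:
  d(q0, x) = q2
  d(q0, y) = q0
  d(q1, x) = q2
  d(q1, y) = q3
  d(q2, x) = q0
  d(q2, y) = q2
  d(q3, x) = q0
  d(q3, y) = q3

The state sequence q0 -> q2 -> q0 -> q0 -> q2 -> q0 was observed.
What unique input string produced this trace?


Trace back each transition to find the symbol:
  q0 --[x]--> q2
  q2 --[x]--> q0
  q0 --[y]--> q0
  q0 --[x]--> q2
  q2 --[x]--> q0

"xxyxx"


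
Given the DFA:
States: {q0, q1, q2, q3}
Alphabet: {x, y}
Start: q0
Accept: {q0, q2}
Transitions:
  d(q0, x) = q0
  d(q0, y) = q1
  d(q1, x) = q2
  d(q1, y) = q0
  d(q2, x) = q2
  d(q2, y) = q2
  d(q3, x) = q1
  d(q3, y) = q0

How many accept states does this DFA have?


Accept states listed: {q0, q2}
Counting: q0(1) q2(2)

2


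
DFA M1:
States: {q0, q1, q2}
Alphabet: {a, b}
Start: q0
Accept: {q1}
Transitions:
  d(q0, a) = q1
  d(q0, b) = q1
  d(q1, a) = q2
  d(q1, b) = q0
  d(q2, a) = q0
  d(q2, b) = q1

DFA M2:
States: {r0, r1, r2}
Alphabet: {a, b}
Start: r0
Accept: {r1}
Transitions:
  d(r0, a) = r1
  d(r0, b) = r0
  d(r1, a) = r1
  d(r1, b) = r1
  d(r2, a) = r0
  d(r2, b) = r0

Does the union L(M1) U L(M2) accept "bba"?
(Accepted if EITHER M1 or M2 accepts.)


M1: final=q1 accepted=True
M2: final=r1 accepted=True

Yes, union accepts


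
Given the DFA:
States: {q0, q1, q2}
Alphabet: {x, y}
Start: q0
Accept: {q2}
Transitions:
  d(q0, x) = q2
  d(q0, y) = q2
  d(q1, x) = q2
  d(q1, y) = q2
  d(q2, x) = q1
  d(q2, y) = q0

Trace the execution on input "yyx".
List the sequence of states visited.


Input: yyx
d(q0, y) = q2
d(q2, y) = q0
d(q0, x) = q2


q0 -> q2 -> q0 -> q2


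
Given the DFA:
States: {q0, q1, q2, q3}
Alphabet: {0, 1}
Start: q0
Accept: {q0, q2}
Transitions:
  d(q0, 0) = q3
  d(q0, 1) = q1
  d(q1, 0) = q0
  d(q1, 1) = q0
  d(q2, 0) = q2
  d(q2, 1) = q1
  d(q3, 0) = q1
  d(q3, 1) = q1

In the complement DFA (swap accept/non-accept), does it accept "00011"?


Trace: q0 -> q3 -> q1 -> q0 -> q1 -> q0
Final: q0
Original accept: {q0, q2}
Complement: q0 is in original accept

No, complement rejects (original accepts)


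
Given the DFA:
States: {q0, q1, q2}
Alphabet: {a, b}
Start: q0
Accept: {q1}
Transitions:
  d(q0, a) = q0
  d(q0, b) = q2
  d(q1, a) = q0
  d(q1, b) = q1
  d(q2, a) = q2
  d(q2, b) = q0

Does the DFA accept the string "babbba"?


Trace: q0 -> q2 -> q2 -> q0 -> q2 -> q0 -> q0
Final state: q0
Accept states: {q1}

No, rejected (final state q0 is not an accept state)


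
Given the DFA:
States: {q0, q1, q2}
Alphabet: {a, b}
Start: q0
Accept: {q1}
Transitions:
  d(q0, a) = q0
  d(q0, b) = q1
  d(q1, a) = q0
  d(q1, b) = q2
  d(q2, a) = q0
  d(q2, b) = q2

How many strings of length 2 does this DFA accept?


Enumerating all length-2 strings:
  "aa" -> q0 [reject]
  "ab" -> q1 [accept]
  "ba" -> q0 [reject]
  "bb" -> q2 [reject]

1 out of 4


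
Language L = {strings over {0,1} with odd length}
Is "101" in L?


length = 3; 3 mod 2 = 1

Yes, "101" is in L


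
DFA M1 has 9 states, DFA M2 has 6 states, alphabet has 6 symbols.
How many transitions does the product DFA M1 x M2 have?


Product DFA has 9 * 6 = 54 states.
Each has 6 transitions: 54 * 6 = 324

324


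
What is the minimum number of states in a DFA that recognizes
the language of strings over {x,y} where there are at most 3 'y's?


States: count = 0, 1, ..., 3 (all accepting; 4 states), plus a dead state for count > 3.
Total: 4 + 1 = 5.

5


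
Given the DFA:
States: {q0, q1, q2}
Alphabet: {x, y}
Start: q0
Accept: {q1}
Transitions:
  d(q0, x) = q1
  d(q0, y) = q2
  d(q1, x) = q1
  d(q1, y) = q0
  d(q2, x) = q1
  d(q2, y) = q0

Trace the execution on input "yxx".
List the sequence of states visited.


Input: yxx
d(q0, y) = q2
d(q2, x) = q1
d(q1, x) = q1


q0 -> q2 -> q1 -> q1


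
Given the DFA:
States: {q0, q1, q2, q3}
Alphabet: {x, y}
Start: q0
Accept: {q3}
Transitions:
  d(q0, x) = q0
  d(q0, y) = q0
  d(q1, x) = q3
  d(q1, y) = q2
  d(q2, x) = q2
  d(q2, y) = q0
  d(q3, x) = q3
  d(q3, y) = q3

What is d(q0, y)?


Looking up transition d(q0, y)

q0


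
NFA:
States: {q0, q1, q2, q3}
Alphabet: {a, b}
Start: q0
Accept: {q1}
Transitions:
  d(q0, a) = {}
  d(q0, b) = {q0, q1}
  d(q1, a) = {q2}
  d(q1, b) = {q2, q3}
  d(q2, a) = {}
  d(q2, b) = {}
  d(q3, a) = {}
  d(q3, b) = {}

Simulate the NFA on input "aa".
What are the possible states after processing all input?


Start: {q0}
  --a--> {}
  --a--> {}

{} (empty set, no valid transitions)


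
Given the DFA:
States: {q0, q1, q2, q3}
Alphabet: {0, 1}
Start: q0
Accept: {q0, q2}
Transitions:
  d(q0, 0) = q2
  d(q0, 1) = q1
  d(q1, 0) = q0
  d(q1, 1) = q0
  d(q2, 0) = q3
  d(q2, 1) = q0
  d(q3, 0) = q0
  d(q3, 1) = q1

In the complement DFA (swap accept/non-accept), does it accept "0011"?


Trace: q0 -> q2 -> q3 -> q1 -> q0
Final: q0
Original accept: {q0, q2}
Complement: q0 is in original accept

No, complement rejects (original accepts)


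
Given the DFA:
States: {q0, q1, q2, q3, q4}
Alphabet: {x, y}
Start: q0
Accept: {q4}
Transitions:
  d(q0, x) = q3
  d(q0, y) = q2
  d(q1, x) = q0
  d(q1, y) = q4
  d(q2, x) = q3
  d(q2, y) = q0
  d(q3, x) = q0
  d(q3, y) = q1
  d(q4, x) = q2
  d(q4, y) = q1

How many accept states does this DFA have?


Accept states listed: {q4}
Counting: q4(1)

1


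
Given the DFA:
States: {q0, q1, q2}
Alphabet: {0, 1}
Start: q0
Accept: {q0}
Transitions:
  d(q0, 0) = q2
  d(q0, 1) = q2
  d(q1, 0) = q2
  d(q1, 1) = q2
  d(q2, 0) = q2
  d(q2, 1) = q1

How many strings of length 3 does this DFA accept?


Enumerating all length-3 strings:
  "000" -> q2 [reject]
  "001" -> q1 [reject]
  "010" -> q2 [reject]
  "011" -> q2 [reject]
  "100" -> q2 [reject]
  "101" -> q1 [reject]
  "110" -> q2 [reject]
  "111" -> q2 [reject]

0 out of 8


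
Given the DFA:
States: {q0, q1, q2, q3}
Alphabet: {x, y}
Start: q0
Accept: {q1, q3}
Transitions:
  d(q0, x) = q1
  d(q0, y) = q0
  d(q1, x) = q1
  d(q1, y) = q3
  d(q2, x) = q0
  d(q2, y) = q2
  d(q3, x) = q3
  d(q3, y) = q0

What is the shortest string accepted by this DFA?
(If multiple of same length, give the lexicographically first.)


BFS by string length (lex-first path to each state shown):
  len 0: q0<-""
  len 1: q0<-"y", q1<-"x"
Found accept state at length 1.

"x"


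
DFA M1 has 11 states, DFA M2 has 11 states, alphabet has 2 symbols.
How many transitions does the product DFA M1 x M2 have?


Product DFA has 11 * 11 = 121 states.
Each has 2 transitions: 121 * 2 = 242

242


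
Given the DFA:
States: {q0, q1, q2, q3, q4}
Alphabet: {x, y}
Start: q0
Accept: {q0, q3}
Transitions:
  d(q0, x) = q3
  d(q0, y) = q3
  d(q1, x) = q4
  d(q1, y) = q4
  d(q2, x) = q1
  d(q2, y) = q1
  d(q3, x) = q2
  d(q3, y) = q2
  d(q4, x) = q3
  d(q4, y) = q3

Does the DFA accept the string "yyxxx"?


Trace: q0 -> q3 -> q2 -> q1 -> q4 -> q3
Final state: q3
Accept states: {q0, q3}

Yes, accepted (final state q3 is an accept state)


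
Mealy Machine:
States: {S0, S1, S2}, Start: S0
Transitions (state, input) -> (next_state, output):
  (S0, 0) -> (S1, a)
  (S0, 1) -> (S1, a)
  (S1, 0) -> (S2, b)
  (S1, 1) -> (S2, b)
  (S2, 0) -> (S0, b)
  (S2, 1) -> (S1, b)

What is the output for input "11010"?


Step-by-step:
  (S0, 1) -> (S1, a)
  (S1, 1) -> (S2, b)
  (S2, 0) -> (S0, b)
  (S0, 1) -> (S1, a)
  (S1, 0) -> (S2, b)

"abbab"


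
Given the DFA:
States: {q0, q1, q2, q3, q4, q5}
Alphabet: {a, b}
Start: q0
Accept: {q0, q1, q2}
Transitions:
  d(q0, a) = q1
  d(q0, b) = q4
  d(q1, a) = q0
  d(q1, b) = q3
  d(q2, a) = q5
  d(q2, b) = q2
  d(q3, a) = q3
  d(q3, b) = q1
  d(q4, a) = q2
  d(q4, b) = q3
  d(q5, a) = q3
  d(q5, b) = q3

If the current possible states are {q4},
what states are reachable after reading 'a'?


Apply transition on 'a' from each current state:
  d(q4, a) = q2

{q2}


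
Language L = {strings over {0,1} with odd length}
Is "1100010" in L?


length = 7; 7 mod 2 = 1

Yes, "1100010" is in L


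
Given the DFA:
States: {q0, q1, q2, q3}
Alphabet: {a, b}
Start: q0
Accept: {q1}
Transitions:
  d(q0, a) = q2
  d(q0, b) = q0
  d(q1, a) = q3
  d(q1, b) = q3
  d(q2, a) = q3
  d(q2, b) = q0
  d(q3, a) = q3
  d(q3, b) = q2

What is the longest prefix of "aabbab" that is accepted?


Run the DFA, marking each prefix where the state is accepting:
  "" -> q0 [reject]
  "a" -> q2 [reject]
  "aa" -> q3 [reject]
  "aab" -> q2 [reject]
  "aabb" -> q0 [reject]
  "aabba" -> q2 [reject]
  "aabbab" -> q0 [reject]

No prefix is accepted


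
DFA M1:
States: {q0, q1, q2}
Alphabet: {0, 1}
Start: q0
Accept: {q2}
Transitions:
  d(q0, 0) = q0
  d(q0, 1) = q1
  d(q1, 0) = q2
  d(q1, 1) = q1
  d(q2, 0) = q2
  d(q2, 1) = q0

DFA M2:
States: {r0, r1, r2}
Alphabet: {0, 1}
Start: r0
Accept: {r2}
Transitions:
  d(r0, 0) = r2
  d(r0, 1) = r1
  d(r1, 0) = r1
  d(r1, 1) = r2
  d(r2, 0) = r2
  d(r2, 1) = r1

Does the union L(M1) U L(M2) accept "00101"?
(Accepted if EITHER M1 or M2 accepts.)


M1: final=q0 accepted=False
M2: final=r2 accepted=True

Yes, union accepts


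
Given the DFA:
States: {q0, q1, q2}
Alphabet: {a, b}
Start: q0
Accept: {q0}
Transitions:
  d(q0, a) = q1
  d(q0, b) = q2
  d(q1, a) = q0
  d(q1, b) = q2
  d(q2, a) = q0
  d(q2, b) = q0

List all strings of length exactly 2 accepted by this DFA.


All strings of length 2: 4 total
Accepted: 3

"aa", "ba", "bb"


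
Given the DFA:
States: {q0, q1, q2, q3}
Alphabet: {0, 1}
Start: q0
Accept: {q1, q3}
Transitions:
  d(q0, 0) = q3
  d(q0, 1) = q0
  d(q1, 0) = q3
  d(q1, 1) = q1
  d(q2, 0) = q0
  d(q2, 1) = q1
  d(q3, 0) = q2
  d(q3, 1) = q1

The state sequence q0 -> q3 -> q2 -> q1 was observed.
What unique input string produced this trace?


Trace back each transition to find the symbol:
  q0 --[0]--> q3
  q3 --[0]--> q2
  q2 --[1]--> q1

"001"


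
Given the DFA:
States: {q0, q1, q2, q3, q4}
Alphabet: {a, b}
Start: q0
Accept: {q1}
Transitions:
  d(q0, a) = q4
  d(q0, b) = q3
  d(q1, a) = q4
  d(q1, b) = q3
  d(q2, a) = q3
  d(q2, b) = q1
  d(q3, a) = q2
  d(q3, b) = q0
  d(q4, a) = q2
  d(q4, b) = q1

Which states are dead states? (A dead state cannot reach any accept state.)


Forward reachability from each state:
  q0 -> reaches accept state q1 (live)
  q1 -> reaches accept state q1 (live)
  q2 -> reaches accept state q1 (live)
  q3 -> reaches accept state q1 (live)
  q4 -> reaches accept state q1 (live)

None (all states can reach an accept state)


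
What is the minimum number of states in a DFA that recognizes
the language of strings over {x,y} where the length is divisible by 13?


States track (length) mod 13.
Need 13 states: one per remainder 0..12; accept = remainder 0.

13


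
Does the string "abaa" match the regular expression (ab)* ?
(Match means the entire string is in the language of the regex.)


|string| = 4; first = 'a'; last = 'a'

No, "abaa" does not match (ab)*


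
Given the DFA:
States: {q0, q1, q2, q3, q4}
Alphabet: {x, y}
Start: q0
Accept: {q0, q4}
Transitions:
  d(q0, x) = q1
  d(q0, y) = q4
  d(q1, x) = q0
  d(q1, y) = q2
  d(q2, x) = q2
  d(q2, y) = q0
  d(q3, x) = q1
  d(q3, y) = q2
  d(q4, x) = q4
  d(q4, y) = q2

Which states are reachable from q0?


BFS from q0:
  layer 0: {q0}
  layer 1: {q1, q4}
  layer 2: {q2}

{q0, q1, q2, q4}


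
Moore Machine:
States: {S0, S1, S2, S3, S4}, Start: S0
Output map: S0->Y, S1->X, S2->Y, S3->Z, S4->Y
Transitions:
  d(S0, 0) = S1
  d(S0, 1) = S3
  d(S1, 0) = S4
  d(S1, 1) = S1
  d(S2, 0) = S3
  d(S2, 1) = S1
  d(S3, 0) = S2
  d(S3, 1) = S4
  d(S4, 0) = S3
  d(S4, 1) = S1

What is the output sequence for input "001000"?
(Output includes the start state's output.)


Start: S0 (output Y)
  --0--> S1 (output X)
  --0--> S4 (output Y)
  --1--> S1 (output X)
  --0--> S4 (output Y)
  --0--> S3 (output Z)
  --0--> S2 (output Y)

"YXYXYZY"


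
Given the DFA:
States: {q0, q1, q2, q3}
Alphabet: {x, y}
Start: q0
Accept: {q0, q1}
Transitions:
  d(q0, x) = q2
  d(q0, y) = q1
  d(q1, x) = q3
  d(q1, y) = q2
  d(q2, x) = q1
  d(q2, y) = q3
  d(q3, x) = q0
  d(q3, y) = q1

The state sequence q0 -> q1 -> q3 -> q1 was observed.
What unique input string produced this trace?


Trace back each transition to find the symbol:
  q0 --[y]--> q1
  q1 --[x]--> q3
  q3 --[y]--> q1

"yxy"


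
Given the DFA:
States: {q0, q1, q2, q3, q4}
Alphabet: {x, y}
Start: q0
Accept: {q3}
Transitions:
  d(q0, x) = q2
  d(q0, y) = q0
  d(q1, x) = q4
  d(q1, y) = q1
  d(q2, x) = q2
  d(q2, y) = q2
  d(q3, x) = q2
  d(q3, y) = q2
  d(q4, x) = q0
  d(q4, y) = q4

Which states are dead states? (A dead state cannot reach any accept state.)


Forward reachability from each state:
  q0 -> reaches {q0, q2}, no accept state (dead)
  q1 -> reaches {q0, q1, q2, q4}, no accept state (dead)
  q2 -> reaches {q2}, no accept state (dead)
  q3 -> reaches accept state q3 (live)
  q4 -> reaches {q0, q2, q4}, no accept state (dead)

{q0, q1, q2, q4}


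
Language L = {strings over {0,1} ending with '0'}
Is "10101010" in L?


last symbol = '0'

Yes, "10101010" is in L


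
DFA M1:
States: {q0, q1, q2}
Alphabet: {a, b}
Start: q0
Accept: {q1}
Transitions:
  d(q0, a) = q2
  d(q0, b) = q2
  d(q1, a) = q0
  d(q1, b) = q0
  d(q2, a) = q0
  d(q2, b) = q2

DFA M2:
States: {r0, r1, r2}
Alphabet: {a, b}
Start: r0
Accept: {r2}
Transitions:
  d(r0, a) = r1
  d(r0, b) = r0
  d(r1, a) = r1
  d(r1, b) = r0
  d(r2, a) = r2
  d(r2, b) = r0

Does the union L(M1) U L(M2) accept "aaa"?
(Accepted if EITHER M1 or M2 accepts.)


M1: final=q2 accepted=False
M2: final=r1 accepted=False

No, union rejects (neither accepts)


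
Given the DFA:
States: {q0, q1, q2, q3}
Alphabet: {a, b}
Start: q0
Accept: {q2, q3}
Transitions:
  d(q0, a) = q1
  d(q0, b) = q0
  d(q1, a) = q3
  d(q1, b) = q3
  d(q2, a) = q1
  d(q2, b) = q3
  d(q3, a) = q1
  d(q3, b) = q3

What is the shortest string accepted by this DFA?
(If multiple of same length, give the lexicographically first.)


BFS by string length (lex-first path to each state shown):
  len 0: q0<-""
  len 1: q0<-"b", q1<-"a"
  len 2: q0<-"bb", q1<-"ba", q3<-"aa"
Found accept state at length 2.

"aa"


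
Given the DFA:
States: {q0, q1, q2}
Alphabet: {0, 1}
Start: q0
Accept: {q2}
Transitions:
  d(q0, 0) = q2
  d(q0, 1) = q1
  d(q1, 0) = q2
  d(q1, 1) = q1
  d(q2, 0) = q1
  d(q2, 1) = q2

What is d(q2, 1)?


Looking up transition d(q2, 1)

q2


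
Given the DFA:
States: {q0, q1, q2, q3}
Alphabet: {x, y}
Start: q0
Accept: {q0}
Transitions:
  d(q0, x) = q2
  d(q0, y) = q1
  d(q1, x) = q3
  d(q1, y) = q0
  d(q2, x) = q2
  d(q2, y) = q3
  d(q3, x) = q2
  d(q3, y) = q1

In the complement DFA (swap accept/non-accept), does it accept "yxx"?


Trace: q0 -> q1 -> q3 -> q2
Final: q2
Original accept: {q0}
Complement: q2 is not in original accept

Yes, complement accepts (original rejects)


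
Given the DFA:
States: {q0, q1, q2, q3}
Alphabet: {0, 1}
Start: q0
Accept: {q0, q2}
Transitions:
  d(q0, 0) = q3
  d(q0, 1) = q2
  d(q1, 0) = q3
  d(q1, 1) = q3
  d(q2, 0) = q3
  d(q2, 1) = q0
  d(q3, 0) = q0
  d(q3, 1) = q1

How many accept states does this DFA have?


Accept states listed: {q0, q2}
Counting: q0(1) q2(2)

2


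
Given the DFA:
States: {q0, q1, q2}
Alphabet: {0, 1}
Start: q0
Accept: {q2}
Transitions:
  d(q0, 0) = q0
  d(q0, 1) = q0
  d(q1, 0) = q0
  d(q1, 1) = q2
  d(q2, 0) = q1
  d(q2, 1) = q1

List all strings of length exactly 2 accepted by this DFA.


All strings of length 2: 4 total
Accepted: 0

None


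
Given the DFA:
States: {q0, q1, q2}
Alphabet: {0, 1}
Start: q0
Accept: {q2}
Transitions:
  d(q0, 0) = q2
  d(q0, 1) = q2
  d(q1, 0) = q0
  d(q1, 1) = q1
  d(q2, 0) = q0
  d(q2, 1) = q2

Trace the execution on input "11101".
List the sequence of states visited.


Input: 11101
d(q0, 1) = q2
d(q2, 1) = q2
d(q2, 1) = q2
d(q2, 0) = q0
d(q0, 1) = q2


q0 -> q2 -> q2 -> q2 -> q0 -> q2


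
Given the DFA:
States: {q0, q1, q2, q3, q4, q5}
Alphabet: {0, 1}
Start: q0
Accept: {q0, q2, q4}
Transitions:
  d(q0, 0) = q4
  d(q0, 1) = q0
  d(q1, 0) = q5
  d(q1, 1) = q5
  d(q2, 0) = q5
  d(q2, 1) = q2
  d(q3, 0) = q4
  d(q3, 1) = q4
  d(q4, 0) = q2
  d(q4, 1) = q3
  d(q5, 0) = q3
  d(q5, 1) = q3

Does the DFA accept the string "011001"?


Trace: q0 -> q4 -> q3 -> q4 -> q2 -> q5 -> q3
Final state: q3
Accept states: {q0, q2, q4}

No, rejected (final state q3 is not an accept state)


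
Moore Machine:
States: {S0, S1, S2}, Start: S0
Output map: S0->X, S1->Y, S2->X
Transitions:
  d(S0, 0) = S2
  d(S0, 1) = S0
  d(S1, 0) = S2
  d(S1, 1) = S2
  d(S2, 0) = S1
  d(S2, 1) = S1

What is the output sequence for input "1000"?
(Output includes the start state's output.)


Start: S0 (output X)
  --1--> S0 (output X)
  --0--> S2 (output X)
  --0--> S1 (output Y)
  --0--> S2 (output X)

"XXXYX"


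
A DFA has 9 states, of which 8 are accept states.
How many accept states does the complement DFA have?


Complement swaps accept and non-accept states.
9 - 8 = 1

1


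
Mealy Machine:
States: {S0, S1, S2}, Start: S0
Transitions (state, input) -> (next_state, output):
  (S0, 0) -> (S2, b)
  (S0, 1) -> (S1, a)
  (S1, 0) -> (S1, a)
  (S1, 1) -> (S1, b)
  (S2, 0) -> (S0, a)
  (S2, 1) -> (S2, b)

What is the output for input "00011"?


Step-by-step:
  (S0, 0) -> (S2, b)
  (S2, 0) -> (S0, a)
  (S0, 0) -> (S2, b)
  (S2, 1) -> (S2, b)
  (S2, 1) -> (S2, b)

"babbb"


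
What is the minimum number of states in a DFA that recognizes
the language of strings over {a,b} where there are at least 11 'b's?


States: count = 0, 1, ..., 10, and a final '>= 11' state.
Total: 11 + 1 = 12. Accept = '>= 11' state.

12


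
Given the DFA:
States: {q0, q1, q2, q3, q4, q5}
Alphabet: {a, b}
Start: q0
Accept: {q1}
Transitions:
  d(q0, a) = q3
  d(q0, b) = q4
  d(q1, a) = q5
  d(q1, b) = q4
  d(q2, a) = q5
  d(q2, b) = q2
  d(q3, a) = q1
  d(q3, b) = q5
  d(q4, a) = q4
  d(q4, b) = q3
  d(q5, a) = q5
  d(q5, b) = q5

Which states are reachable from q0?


BFS from q0:
  layer 0: {q0}
  layer 1: {q3, q4}
  layer 2: {q1, q5}

{q0, q1, q3, q4, q5}


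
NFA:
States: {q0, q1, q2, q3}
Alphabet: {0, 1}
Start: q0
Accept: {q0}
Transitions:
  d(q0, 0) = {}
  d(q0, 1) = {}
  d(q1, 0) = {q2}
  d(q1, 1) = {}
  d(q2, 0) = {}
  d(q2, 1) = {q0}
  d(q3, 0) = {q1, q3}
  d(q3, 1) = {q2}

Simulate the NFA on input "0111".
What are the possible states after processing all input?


Start: {q0}
  --0--> {}
  --1--> {}
  --1--> {}
  --1--> {}

{} (empty set, no valid transitions)


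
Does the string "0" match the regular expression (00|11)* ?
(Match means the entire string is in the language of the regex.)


|string| = 1; first = '0'; last = '0'

No, "0" does not match (00|11)*


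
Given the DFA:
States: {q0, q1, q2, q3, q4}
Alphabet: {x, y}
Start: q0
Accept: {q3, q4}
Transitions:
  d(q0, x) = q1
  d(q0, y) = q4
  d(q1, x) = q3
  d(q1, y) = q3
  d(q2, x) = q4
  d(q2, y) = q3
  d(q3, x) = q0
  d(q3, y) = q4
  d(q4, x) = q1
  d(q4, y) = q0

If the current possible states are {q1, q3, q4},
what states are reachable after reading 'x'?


Apply transition on 'x' from each current state:
  d(q1, x) = q3
  d(q3, x) = q0
  d(q4, x) = q1

{q0, q1, q3}


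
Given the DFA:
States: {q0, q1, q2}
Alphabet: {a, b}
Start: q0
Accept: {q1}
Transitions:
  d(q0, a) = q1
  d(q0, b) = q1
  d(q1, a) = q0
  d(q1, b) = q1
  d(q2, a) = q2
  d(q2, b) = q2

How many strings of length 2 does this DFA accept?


Enumerating all length-2 strings:
  "aa" -> q0 [reject]
  "ab" -> q1 [accept]
  "ba" -> q0 [reject]
  "bb" -> q1 [accept]

2 out of 4


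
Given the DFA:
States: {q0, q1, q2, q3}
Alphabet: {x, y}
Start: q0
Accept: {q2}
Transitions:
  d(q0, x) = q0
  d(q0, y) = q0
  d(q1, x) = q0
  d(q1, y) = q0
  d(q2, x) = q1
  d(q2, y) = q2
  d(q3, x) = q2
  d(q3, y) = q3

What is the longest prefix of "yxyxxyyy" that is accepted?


Run the DFA, marking each prefix where the state is accepting:
  "" -> q0 [reject]
  "y" -> q0 [reject]
  "yx" -> q0 [reject]
  "yxy" -> q0 [reject]
  "yxyx" -> q0 [reject]
  "yxyxx" -> q0 [reject]
  "yxyxxy" -> q0 [reject]
  "yxyxxyy" -> q0 [reject]
  "yxyxxyyy" -> q0 [reject]

No prefix is accepted


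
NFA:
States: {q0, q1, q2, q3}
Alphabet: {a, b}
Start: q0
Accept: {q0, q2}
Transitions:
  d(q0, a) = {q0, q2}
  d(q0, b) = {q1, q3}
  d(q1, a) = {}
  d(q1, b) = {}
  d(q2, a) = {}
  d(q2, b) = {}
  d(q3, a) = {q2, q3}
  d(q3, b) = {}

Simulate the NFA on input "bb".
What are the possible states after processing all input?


Start: {q0}
  --b--> {q1, q3}
  --b--> {}

{} (empty set, no valid transitions)


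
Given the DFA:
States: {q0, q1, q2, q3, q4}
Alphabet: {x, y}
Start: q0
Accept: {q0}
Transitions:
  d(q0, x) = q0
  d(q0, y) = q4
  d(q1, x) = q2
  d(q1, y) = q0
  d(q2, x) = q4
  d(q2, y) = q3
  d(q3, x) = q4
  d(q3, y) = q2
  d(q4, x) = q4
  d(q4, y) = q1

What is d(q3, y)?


Looking up transition d(q3, y)

q2


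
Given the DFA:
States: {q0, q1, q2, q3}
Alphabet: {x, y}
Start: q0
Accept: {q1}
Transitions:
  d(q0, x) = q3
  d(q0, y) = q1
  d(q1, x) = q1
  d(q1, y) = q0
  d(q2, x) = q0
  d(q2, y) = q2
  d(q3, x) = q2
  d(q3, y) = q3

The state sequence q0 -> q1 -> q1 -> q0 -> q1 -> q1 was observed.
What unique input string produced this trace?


Trace back each transition to find the symbol:
  q0 --[y]--> q1
  q1 --[x]--> q1
  q1 --[y]--> q0
  q0 --[y]--> q1
  q1 --[x]--> q1

"yxyyx"


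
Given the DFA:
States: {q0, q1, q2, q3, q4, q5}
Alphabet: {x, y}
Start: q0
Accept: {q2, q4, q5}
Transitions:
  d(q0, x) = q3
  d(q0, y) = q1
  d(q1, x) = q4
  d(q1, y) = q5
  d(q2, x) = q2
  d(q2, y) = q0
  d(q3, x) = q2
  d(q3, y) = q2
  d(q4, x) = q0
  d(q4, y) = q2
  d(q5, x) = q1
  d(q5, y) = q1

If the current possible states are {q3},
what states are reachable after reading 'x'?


Apply transition on 'x' from each current state:
  d(q3, x) = q2

{q2}


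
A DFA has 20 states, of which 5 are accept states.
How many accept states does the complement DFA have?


Complement swaps accept and non-accept states.
20 - 5 = 15

15


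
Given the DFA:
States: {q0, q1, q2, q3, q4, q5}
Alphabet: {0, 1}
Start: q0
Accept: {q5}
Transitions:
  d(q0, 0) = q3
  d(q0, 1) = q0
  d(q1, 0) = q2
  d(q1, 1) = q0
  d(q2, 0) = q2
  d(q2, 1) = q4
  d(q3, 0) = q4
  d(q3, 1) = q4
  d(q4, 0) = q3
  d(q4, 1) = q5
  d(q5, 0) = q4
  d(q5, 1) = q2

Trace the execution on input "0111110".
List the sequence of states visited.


Input: 0111110
d(q0, 0) = q3
d(q3, 1) = q4
d(q4, 1) = q5
d(q5, 1) = q2
d(q2, 1) = q4
d(q4, 1) = q5
d(q5, 0) = q4


q0 -> q3 -> q4 -> q5 -> q2 -> q4 -> q5 -> q4


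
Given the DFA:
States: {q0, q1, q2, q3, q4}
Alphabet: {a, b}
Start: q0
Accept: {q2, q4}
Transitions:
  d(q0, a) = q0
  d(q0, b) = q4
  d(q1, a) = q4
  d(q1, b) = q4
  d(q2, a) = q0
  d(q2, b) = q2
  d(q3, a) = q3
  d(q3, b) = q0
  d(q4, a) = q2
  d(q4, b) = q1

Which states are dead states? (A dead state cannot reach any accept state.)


Forward reachability from each state:
  q0 -> reaches accept state q2 (live)
  q1 -> reaches accept state q2 (live)
  q2 -> reaches accept state q2 (live)
  q3 -> reaches accept state q2 (live)
  q4 -> reaches accept state q2 (live)

None (all states can reach an accept state)


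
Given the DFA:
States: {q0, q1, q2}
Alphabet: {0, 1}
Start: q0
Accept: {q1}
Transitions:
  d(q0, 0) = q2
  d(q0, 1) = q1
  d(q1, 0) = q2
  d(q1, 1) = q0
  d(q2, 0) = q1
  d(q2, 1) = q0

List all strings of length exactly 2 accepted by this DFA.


All strings of length 2: 4 total
Accepted: 1

"00"


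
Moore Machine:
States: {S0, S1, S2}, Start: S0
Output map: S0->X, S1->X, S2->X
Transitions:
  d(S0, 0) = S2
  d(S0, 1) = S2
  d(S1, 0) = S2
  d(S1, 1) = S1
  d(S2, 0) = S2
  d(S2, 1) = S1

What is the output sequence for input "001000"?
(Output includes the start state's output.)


Start: S0 (output X)
  --0--> S2 (output X)
  --0--> S2 (output X)
  --1--> S1 (output X)
  --0--> S2 (output X)
  --0--> S2 (output X)
  --0--> S2 (output X)

"XXXXXXX"


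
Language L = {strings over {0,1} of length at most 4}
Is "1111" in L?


length = 4

Yes, "1111" is in L


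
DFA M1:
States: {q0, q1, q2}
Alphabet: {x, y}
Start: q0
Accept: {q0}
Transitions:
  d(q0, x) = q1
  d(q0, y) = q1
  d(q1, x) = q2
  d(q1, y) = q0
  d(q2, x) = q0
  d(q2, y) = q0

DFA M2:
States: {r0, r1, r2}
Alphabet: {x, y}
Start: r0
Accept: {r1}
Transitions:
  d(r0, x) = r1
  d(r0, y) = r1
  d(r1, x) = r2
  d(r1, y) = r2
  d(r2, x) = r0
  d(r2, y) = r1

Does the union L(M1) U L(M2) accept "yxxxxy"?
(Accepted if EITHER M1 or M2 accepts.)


M1: final=q0 accepted=True
M2: final=r1 accepted=True

Yes, union accepts


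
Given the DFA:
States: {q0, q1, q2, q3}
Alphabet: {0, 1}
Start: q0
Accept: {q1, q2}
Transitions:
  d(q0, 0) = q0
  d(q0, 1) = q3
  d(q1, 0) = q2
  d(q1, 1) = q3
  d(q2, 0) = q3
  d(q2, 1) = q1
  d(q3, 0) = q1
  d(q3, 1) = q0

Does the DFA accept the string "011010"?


Trace: q0 -> q0 -> q3 -> q0 -> q0 -> q3 -> q1
Final state: q1
Accept states: {q1, q2}

Yes, accepted (final state q1 is an accept state)


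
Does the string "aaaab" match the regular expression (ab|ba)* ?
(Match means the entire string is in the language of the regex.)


|string| = 5; first = 'a'; last = 'b'

No, "aaaab" does not match (ab|ba)*


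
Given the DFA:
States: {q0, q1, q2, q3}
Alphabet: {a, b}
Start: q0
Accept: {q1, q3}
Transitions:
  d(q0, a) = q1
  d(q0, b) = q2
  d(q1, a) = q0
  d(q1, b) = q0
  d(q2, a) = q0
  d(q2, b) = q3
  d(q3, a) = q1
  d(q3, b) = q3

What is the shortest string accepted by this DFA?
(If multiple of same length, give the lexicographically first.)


BFS by string length (lex-first path to each state shown):
  len 0: q0<-""
  len 1: q1<-"a", q2<-"b"
Found accept state at length 1.

"a"


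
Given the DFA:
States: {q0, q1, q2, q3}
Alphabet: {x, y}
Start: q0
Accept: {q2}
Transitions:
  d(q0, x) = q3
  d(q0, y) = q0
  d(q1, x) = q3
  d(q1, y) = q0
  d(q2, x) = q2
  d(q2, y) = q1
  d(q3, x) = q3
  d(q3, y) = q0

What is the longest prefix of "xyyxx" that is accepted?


Run the DFA, marking each prefix where the state is accepting:
  "" -> q0 [reject]
  "x" -> q3 [reject]
  "xy" -> q0 [reject]
  "xyy" -> q0 [reject]
  "xyyx" -> q3 [reject]
  "xyyxx" -> q3 [reject]

No prefix is accepted


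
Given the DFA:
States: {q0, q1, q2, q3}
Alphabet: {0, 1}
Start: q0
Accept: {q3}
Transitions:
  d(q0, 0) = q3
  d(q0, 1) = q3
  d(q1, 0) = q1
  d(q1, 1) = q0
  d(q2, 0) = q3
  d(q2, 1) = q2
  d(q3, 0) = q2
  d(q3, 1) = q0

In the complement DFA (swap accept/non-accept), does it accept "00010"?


Trace: q0 -> q3 -> q2 -> q3 -> q0 -> q3
Final: q3
Original accept: {q3}
Complement: q3 is in original accept

No, complement rejects (original accepts)


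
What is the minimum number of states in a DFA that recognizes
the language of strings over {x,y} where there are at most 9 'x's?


States: count = 0, 1, ..., 9 (all accepting; 10 states), plus a dead state for count > 9.
Total: 10 + 1 = 11.

11


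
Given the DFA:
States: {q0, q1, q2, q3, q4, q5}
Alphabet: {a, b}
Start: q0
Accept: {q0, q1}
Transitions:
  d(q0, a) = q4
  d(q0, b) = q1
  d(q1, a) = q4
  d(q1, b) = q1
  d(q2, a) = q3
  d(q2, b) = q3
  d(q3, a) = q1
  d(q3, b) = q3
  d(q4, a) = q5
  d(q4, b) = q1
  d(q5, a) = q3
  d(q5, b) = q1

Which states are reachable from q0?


BFS from q0:
  layer 0: {q0}
  layer 1: {q1, q4}
  layer 2: {q5}
  layer 3: {q3}

{q0, q1, q3, q4, q5}


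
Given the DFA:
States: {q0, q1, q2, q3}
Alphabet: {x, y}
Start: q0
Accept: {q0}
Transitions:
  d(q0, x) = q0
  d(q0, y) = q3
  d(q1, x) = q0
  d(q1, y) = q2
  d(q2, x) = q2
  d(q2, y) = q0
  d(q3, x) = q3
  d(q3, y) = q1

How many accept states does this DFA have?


Accept states listed: {q0}
Counting: q0(1)

1


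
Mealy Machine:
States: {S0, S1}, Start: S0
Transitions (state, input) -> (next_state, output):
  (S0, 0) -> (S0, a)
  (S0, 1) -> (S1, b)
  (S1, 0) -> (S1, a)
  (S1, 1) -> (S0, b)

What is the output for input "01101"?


Step-by-step:
  (S0, 0) -> (S0, a)
  (S0, 1) -> (S1, b)
  (S1, 1) -> (S0, b)
  (S0, 0) -> (S0, a)
  (S0, 1) -> (S1, b)

"abbab"


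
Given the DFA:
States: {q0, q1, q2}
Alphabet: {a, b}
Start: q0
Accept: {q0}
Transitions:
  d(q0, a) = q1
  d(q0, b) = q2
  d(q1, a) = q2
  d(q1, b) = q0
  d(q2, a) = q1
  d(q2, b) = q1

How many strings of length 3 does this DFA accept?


Enumerating all length-3 strings:
  "aaa" -> q1 [reject]
  "aab" -> q1 [reject]
  "aba" -> q1 [reject]
  "abb" -> q2 [reject]
  "baa" -> q2 [reject]
  "bab" -> q0 [accept]
  "bba" -> q2 [reject]
  "bbb" -> q0 [accept]

2 out of 8


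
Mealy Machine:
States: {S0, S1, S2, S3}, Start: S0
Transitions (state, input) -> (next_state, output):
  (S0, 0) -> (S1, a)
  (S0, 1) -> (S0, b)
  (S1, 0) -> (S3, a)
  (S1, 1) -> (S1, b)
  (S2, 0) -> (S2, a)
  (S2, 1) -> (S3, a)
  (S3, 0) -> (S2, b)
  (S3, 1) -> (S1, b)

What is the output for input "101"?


Step-by-step:
  (S0, 1) -> (S0, b)
  (S0, 0) -> (S1, a)
  (S1, 1) -> (S1, b)

"bab"


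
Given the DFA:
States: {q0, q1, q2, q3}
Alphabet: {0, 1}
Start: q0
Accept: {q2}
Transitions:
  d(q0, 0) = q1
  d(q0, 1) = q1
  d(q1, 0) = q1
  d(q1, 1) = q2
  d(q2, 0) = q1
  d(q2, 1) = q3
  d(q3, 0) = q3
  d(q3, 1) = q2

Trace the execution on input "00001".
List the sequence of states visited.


Input: 00001
d(q0, 0) = q1
d(q1, 0) = q1
d(q1, 0) = q1
d(q1, 0) = q1
d(q1, 1) = q2


q0 -> q1 -> q1 -> q1 -> q1 -> q2
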